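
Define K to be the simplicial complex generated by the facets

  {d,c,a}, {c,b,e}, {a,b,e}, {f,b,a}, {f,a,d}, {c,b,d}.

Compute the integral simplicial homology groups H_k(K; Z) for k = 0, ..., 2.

H_0 = Z,  H_1 = Z,  H_2 = 0.

K has 6 vertices, 12 edges, 6 triangles.
rank ∂_0 = 0, rank ∂_1 = 5 ⇒ b_0 = 6 − 0 − 5 = 1; all invariant factors of ∂_1 are 1 so no torsion. So H_0 = Z.
rank ∂_1 = 5, rank ∂_2 = 6 ⇒ b_1 = 12 − 5 − 6 = 1; all invariant factors of ∂_2 are 1 so no torsion. So H_1 = Z.
rank ∂_2 = 6, rank ∂_3 = 0 ⇒ b_2 = 6 − 6 − 0 = 0. So H_2 = 0.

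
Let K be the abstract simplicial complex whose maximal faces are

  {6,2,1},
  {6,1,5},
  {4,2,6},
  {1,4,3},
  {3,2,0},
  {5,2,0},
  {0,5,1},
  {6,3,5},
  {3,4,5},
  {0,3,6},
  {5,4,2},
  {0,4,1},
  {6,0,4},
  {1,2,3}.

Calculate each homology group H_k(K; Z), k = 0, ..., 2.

H_0 ≅ Z,  H_1 ≅ Z^2,  H_2 ≅ Z.

We work with the vertex ordering 0 < 1 < 2 < 3 < 4 < 5 < 6. The simplices of K, each written with vertices in increasing order, are:

  0-simplices (7): [0], [1], [2], [3], [4], [5], [6]
  1-simplices (21): [0,1], [0,2], [0,3], [0,4], [0,5], [0,6], [1,2], [1,3], [1,4], [1,5], [1,6], [2,3], [2,4], [2,5], [2,6], [3,4], [3,5], [3,6], [4,5], [4,6], [5,6]
  2-simplices (14): [0,1,4], [0,1,5], [0,2,3], [0,2,5], [0,3,6], [0,4,6], [1,2,3], [1,2,6], [1,3,4], [1,5,6], [2,4,5], [2,4,6], [3,4,5], [3,5,6]

giving chain groups C_0 ≅ Z^7, C_1 ≅ Z^21, C_2 ≅ Z^14.

Boundary ∂_1: C_1 → C_0 sends each edge [p,q] (with p < q) to q − p.
The 7×21 boundary matrix has rank 6 and Smith normal form diag(1,1,1,1,1,1).

∂_2: C_2 → C_1 acts by ∂[p,q,r] = [q,r] − [p,r] + [p,q]. For instance
  ∂[0,3,6] = [3,6] − [0,6] + [0,3],
  ∂[1,2,3] = [2,3] − [1,3] + [1,2].
The resulting 21×14 matrix has rank 13, and its Smith normal form has invariant factors (1,1,1,1,1,1,1,1,1,1,1,1,1).

From H_k ≅ ker(∂_k) / im(∂_{k+1}) we obtain:

  H_0: rank C_0 − rank ∂_1 = 7 − 6 = 1, and the invariant factors of ∂_1 are all 1, so H_0 ≅ Z.
  H_1: rank ker ∂_1 − rank ∂_2 = (21 − 6) − 13 = 2, and the invariant factors of ∂_2 are all 1, so H_1 ≅ Z^2.
  H_2: rank ker ∂_2 − rank ∂_3 = (14 − 13) − 0 = 1, and there is no ∂_3, so H_2 ≅ Z.

(K is a triangulation of the torus T^2.)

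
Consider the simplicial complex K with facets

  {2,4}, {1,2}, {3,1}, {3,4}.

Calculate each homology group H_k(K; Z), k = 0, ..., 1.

H_0 ≅ Z,  H_1 ≅ Z.

Fix the vertex order 1 < 2 < 3 < 4 and write every simplex with vertices in increasing order. Then dim K = 1 and the simplices of K are:

  0-simplices (4): [1], [2], [3], [4]
  1-simplices (4): [1,2], [1,3], [2,4], [3,4]

Hence C_0 ≅ Z^4, C_1 ≅ Z^4.

∂_1: C_1 → C_0 maps an edge to its endpoints' difference, ∂[p,q] = q − p.
This gives a 4×4 integer matrix of rank 3; reducing to Smith normal form yields diagonal entries (1,1,1).

From H_k ≅ ker(∂_k) / im(∂_{k+1}) we obtain:

  H_0: rank C_0 − rank ∂_1 = 4 − 3 = 1, and the invariant factors of ∂_1 are all 1, so H_0 = Z.
  H_1: rank ker ∂_1 − rank ∂_2 = (4 − 3) − 0 = 1, and there is no ∂_2, so H_1 = Z.

As a check, the Euler characteristic is 4 − 4 = 0, which agrees with 1 − 1 = 0.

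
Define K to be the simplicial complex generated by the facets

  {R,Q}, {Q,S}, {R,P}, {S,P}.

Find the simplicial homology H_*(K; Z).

We work with the vertex ordering P < Q < R < S. The simplices of K, each written with vertices in increasing order, are:

  0-simplices (4): P, Q, R, S
  1-simplices (4): PR, PS, QR, QS

so the chain groups are C_0 ≅ Z^4, C_1 ≅ Z^4.

The boundary map ∂_1: C_1 → C_0 is given by ∂[p,q] = [q] − [p]. For instance
  ∂QS = S − Q.
The 4×4 boundary matrix has rank 3 and Smith normal form diag(1,1,1).

Reading off H_k = ker ∂_k / im ∂_{k+1}:

  H_0: rank C_0 − rank ∂_1 = 4 − 3 = 1, and the invariant factors of ∂_1 are all 1, so H_0 ≅ Z.
  H_1: rank ker ∂_1 − rank ∂_2 = (4 − 3) − 0 = 1, and there is no ∂_2, so H_1 ≅ Z.

(K is a triangulation of the circle S^1.)

H_0 ≅ Z,  H_1 ≅ Z.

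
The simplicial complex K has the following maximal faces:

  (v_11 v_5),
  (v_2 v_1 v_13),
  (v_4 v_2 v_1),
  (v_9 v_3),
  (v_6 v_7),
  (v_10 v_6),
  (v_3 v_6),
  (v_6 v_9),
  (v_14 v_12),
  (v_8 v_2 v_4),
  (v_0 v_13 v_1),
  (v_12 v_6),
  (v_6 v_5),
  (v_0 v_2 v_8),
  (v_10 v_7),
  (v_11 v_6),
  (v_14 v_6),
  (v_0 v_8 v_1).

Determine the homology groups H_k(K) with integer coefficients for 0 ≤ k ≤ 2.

Fix the vertex order v_0 < v_1 < v_2 < v_3 < v_4 < v_5 < v_6 < v_7 < v_8 < v_9 < v_10 < v_11 < v_12 < v_13 < v_14 and write every simplex with vertices in increasing order. Then dim K = 2 and the simplices of K are:

  0-simplices (15): [v_0], [v_1], [v_2], [v_3], [v_4], [v_5], [v_6], [v_7], [v_8], [v_9], [v_10], [v_11], [v_12], [v_13], [v_14]
  1-simplices (24): (24 of them)
  2-simplices (6): [v_0,v_1,v_8], [v_0,v_1,v_13], [v_0,v_2,v_8], [v_1,v_2,v_4], [v_1,v_2,v_13], [v_2,v_4,v_8]

Hence C_0 ≅ Z^15, C_1 ≅ Z^24, C_2 ≅ Z^6.

Boundary ∂_1: C_1 → C_0 sends each edge [p,q] (with p < q) to q − p. For instance
  ∂[v_6,v_7] = [v_7] − [v_6].
As a 15×24 matrix over Z this has rank 13, with invariant factors (1,1,1,1,1,1,1,1,1,1,1,1,1).

Boundary ∂_2: C_2 → C_1 maps a triangle to the signed sum of its edges. For instance
  ∂[v_0,v_1,v_8] = [v_1,v_8] − [v_0,v_8] + [v_0,v_1],
  ∂[v_2,v_4,v_8] = [v_4,v_8] − [v_2,v_8] + [v_2,v_4].
The resulting 24×6 matrix has rank 6, and its Smith normal form has invariant factors (1,1,1,1,1,1).

Now H_k = ker ∂_k / im ∂_{k+1}, so:

  H_0: rank C_0 − rank ∂_1 = 15 − 13 = 2, and the invariant factors of ∂_1 are all 1, so H_0 ≅ Z^2.
  H_1: rank ker ∂_1 − rank ∂_2 = (24 − 13) − 6 = 5, and the invariant factors of ∂_2 are all 1, so H_1 ≅ Z^5.
  H_2: rank ker ∂_2 − rank ∂_3 = (6 − 6) − 0 = 0, and there is no ∂_3, so H_2 ≅ 0.

As a check, the Euler characteristic is 15 − 24 + 6 = -3, which agrees with 2 − 5 + 0 = -3.

H_0 ≅ Z^2,  H_1 ≅ Z^5,  H_2 = 0.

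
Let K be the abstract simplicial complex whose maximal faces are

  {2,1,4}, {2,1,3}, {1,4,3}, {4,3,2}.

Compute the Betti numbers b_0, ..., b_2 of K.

We work with the vertex ordering 1 < 2 < 3 < 4. The simplices of K, each written with vertices in increasing order, are:

  0-simplices (4): [1], [2], [3], [4]
  1-simplices (6): [1,2], [1,3], [1,4], [2,3], [2,4], [3,4]
  2-simplices (4): [1,2,3], [1,2,4], [1,3,4], [2,3,4]

giving chain groups C_0 ≅ Z^4, C_1 ≅ Z^6, C_2 ≅ Z^4.

∂_1: C_1 → C_0 sends each edge [p,q] (with p < q) to q − p. For instance
  ∂[3,4] = [4] − [3].
As a 4×6 matrix over Z this has rank 3, with invariant factors (1,1,1).

The boundary map ∂_2: C_2 → C_1 sends each 2-simplex [p,q,r] to [q,r] − [p,r] + [p,q]. For instance
  ∂[2,3,4] = [3,4] − [2,4] + [2,3],
  ∂[1,2,4] = [2,4] − [1,4] + [1,2].
This gives a 6×4 integer matrix of rank 3; reducing to Smith normal form yields diagonal entries (1,1,1).

From H_k ≅ ker(∂_k) / im(∂_{k+1}) we obtain:

  H_0: rank C_0 − rank ∂_1 = 4 − 3 = 1, and the invariant factors of ∂_1 are all 1, so H_0 ≅ Z.
  H_1: rank ker ∂_1 − rank ∂_2 = (6 − 3) − 3 = 0, and the invariant factors of ∂_2 are all 1, so H_1 ≅ 0.
  H_2: rank ker ∂_2 − rank ∂_3 = (4 − 3) − 0 = 1, and there is no ∂_3, so H_2 ≅ Z.

Hence the Betti numbers are b_0 = 1, b_1 = 0, b_2 = 1.

b_0 = 1, b_1 = 0, b_2 = 1.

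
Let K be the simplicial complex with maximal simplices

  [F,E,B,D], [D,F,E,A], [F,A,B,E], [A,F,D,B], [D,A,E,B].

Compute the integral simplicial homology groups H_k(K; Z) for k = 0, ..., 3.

Order the vertices as A < B < D < E < F. Listing each simplex with vertices in this order, K has dimension 3 with simplices:

  0-simplices (5): A, B, D, E, F
  1-simplices (10): AB, AD, AE, AF, BD, BE, BF, DE, DF, EF
  2-simplices (10): ABD, ABE, ABF, ADE, ADF, AEF, BDE, BDF, BEF, DEF
  3-simplices (5): ABDE, ABDF, ABEF, ADEF, BDEF

so the chain groups are C_0 ≅ Z^5, C_1 ≅ Z^10, C_2 ≅ Z^10, C_3 ≅ Z^5.

∂_1: C_1 → C_0 is given by ∂[p,q] = [q] − [p].
As a 5×10 matrix over Z this has rank 4, with invariant factors (1,1,1,1).

∂_2: C_2 → C_1 maps a triangle to the signed sum of its edges. For instance
  ∂AEF = EF − AF + AE,
  ∂BDE = DE − BE + BD.
As a 10×10 matrix over Z this has rank 6, with invariant factors (1,1,1,1,1,1).

The boundary map ∂_3: C_3 → C_2 sends each 3-simplex σ to the alternating sum Σ_i (−1)^i (σ with its i-th vertex removed). For instance
  ∂ABDE = BDE − ADE + ABE − ABD,
  ∂ADEF = DEF − AEF + ADF − ADE.
The resulting 10×5 matrix has rank 4, and its Smith normal form has invariant factors (1,1,1,1).

Now H_k = ker ∂_k / im ∂_{k+1}, so:

  H_0: rank C_0 − rank ∂_1 = 5 − 4 = 1, and the invariant factors of ∂_1 are all 1, so H_0 ≅ Z.
  H_1: rank ker ∂_1 − rank ∂_2 = (10 − 4) − 6 = 0, and the invariant factors of ∂_2 are all 1, so H_1 ≅ 0.
  H_2: rank ker ∂_2 − rank ∂_3 = (10 − 6) − 4 = 0, and the invariant factors of ∂_3 are all 1, so H_2 ≅ 0.
  H_3: rank ker ∂_3 − rank ∂_4 = (5 − 4) − 0 = 1, and there is no ∂_4, so H_3 ≅ Z.

(K is a triangulation of the 3-sphere S^3.)

H_0 = Z,  H_1 = 0,  H_2 = 0,  H_3 = Z.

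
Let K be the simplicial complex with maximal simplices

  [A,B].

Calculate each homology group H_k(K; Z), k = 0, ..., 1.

H_0 = Z,  H_1 = 0.

Take the total order A < B on the vertex set. Then K (dimension 1) consists of the simplices:

  0-simplices (2): A, B
  1-simplices (1): AB

so the chain groups are C_0 ≅ Z^2, C_1 ≅ Z^1.

The boundary map ∂_1: C_1 → C_0 sends each edge [p,q] (with p < q) to q − p.
The 2×1 boundary matrix has rank 1 and Smith normal form diag(1).

Reading off H_k = ker ∂_k / im ∂_{k+1}:

  H_0: rank C_0 − rank ∂_1 = 2 − 1 = 1, and the invariant factors of ∂_1 are all 1, so H_0 ≅ Z.
  H_1: rank ker ∂_1 − rank ∂_2 = (1 − 1) − 0 = 0, and there is no ∂_2, so H_1 ≅ 0.

(K is a triangulation of the 1-simplex.)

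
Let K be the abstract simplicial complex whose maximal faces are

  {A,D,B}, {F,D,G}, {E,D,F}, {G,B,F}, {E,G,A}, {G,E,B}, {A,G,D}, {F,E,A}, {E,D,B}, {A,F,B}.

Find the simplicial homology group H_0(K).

H_0 = Z.

Order the vertices as A < B < D < E < F < G. Listing each simplex with vertices in this order, K has dimension 2 with simplices:

  0-simplices (6): A, B, D, E, F, G
  1-simplices (15): AB, AD, AE, AF, AG, BD, BE, BF, BG, DE, DF, DG, EF, EG, FG
  2-simplices (10): ABD, ABF, ADG, AEF, AEG, BDE, BEG, BFG, DEF, DFG

Hence C_0 ≅ Z^6, C_1 ≅ Z^15, C_2 ≅ Z^10.

Boundary ∂_1: C_1 → C_0 maps an edge to its endpoints' difference, ∂[p,q] = q − p.
The 6×15 boundary matrix has rank 5 and Smith normal form diag(1,1,1,1,1).

∂_2: C_2 → C_1 sends each 2-simplex [p,q,r] to [q,r] − [p,r] + [p,q]. For instance
  ∂AEF = EF − AF + AE,
  ∂ABD = BD − AD + AB.
This gives a 15×10 integer matrix of rank 10; reducing to Smith normal form yields diagonal entries (1,1,1,1,1,1,1,1,1,2).

Reading off H_k = ker ∂_k / im ∂_{k+1}:

  H_0: rank C_0 − rank ∂_1 = 6 − 5 = 1, and the invariant factors of ∂_1 are all 1, so H_0 = Z.

(K is a triangulation of the real projective plane RP^2.)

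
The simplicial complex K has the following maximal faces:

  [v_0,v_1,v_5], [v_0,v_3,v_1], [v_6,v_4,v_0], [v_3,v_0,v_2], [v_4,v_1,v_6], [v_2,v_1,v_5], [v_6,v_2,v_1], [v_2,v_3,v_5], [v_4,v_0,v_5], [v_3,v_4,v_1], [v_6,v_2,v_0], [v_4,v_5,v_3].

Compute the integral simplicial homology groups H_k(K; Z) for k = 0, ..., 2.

K has 7 vertices, 18 edges, 12 triangles.
rank ∂_0 = 0, rank ∂_1 = 6 ⇒ b_0 = 7 − 0 − 6 = 1; all invariant factors of ∂_1 are 1 so no torsion. So H_0 = Z.
rank ∂_1 = 6, rank ∂_2 = 12 ⇒ b_1 = 18 − 6 − 12 = 0; ∂_2 has invariant factor(s) [2] giving torsion. So H_1 = Z/2.
rank ∂_2 = 12, rank ∂_3 = 0 ⇒ b_2 = 12 − 12 − 0 = 0. So H_2 = 0.

H_0 = Z,  H_1 = Z/2,  H_2 = 0.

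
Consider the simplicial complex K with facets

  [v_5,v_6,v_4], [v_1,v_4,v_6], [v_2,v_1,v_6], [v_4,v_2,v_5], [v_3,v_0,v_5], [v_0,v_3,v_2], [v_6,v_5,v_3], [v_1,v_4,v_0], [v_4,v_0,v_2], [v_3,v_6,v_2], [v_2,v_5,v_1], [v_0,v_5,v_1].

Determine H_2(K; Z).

H_2 ≅ 0.

Take the total order v_0 < v_1 < v_2 < v_3 < v_4 < v_5 < v_6 on the vertex set. Then K (dimension 2) consists of the simplices:

  0-simplices (7): [v_0], [v_1], [v_2], [v_3], [v_4], [v_5], [v_6]
  1-simplices (18): (18 of them)
  2-simplices (12): (12 of them)

so the chain groups are C_0 ≅ Z^7, C_1 ≅ Z^18, C_2 ≅ Z^12.

∂_1: C_1 → C_0 maps an edge to its endpoints' difference, ∂[p,q] = q − p.
As a 7×18 matrix over Z this has rank 6, with invariant factors (1,1,1,1,1,1).

∂_2: C_2 → C_1 acts by ∂[p,q,r] = [q,r] − [p,r] + [p,q]. For instance
  ∂[v_3,v_5,v_6] = [v_5,v_6] − [v_3,v_6] + [v_3,v_5],
  ∂[v_0,v_1,v_4] = [v_1,v_4] − [v_0,v_4] + [v_0,v_1].
This gives a 18×12 integer matrix of rank 12; reducing to Smith normal form yields diagonal entries (1,1,1,1,1,1,1,1,1,1,1,2).

Computing H_k = (kernel of ∂_k) / (image of ∂_{k+1}):

  H_2: rank ker ∂_2 − rank ∂_3 = (12 − 12) − 0 = 0, and there is no ∂_3, so H_2 = 0.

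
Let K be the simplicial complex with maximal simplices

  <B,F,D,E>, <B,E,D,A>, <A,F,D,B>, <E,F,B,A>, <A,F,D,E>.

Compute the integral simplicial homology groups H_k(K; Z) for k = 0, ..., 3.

H_0 = Z,  H_1 = 0,  H_2 = 0,  H_3 = Z.

Order the vertices as A < B < D < E < F. Listing each simplex with vertices in this order, K has dimension 3 with simplices:

  0-simplices (5): A, B, D, E, F
  1-simplices (10): AB, AD, AE, AF, BD, BE, BF, DE, DF, EF
  2-simplices (10): ABD, ABE, ABF, ADE, ADF, AEF, BDE, BDF, BEF, DEF
  3-simplices (5): ABDE, ABDF, ABEF, ADEF, BDEF

so the chain groups are C_0 ≅ Z^5, C_1 ≅ Z^10, C_2 ≅ Z^10, C_3 ≅ Z^5.

The boundary map ∂_1: C_1 → C_0 maps an edge to its endpoints' difference, ∂[p,q] = q − p. For instance
  ∂DE = E − D.
The resulting 5×10 matrix has rank 4, and its Smith normal form has invariant factors (1,1,1,1).

∂_2: C_2 → C_1 acts by ∂[p,q,r] = [q,r] − [p,r] + [p,q]. For instance
  ∂ABD = BD − AD + AB,
  ∂ABE = BE − AE + AB.
As a 10×10 matrix over Z this has rank 6, with invariant factors (1,1,1,1,1,1).

The boundary map ∂_3: C_3 → C_2 sends each 3-simplex σ to the alternating sum Σ_i (−1)^i (σ with its i-th vertex removed). For instance
  ∂ABDE = BDE − ADE + ABE − ABD,
  ∂ADEF = DEF − AEF + ADF − ADE.
The resulting 10×5 matrix has rank 4, and its Smith normal form has invariant factors (1,1,1,1).

Reading off H_k = ker ∂_k / im ∂_{k+1}:

  H_0: rank C_0 − rank ∂_1 = 5 − 4 = 1, and the invariant factors of ∂_1 are all 1, so H_0 ≅ Z.
  H_1: rank ker ∂_1 − rank ∂_2 = (10 − 4) − 6 = 0, and the invariant factors of ∂_2 are all 1, so H_1 ≅ 0.
  H_2: rank ker ∂_2 − rank ∂_3 = (10 − 6) − 4 = 0, and the invariant factors of ∂_3 are all 1, so H_2 ≅ 0.
  H_3: rank ker ∂_3 − rank ∂_4 = (5 − 4) − 0 = 1, and there is no ∂_4, so H_3 ≅ Z.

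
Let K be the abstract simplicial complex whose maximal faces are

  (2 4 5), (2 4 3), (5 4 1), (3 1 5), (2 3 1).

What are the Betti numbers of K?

We work with the vertex ordering 1 < 2 < 3 < 4 < 5. The simplices of K, each written with vertices in increasing order, are:

  0-simplices (5): [1], [2], [3], [4], [5]
  1-simplices (10): [1,2], [1,3], [1,4], [1,5], [2,3], [2,4], [2,5], [3,4], [3,5], [4,5]
  2-simplices (5): [1,2,3], [1,3,5], [1,4,5], [2,3,4], [2,4,5]

giving chain groups C_0 ≅ Z^5, C_1 ≅ Z^10, C_2 ≅ Z^5.

The boundary map ∂_1: C_1 → C_0 is given by ∂[p,q] = [q] − [p].
The resulting 5×10 matrix has rank 4, and its Smith normal form has invariant factors (1,1,1,1).

The boundary map ∂_2: C_2 → C_1 sends each 2-simplex [p,q,r] to [q,r] − [p,r] + [p,q]. For instance
  ∂[2,4,5] = [4,5] − [2,5] + [2,4],
  ∂[1,3,5] = [3,5] − [1,5] + [1,3].
As a 10×5 matrix over Z this has rank 5, with invariant factors (1,1,1,1,1).

Reading off H_k = ker ∂_k / im ∂_{k+1}:

  H_0: rank C_0 − rank ∂_1 = 5 − 4 = 1, and the invariant factors of ∂_1 are all 1, so H_0 = Z.
  H_1: rank ker ∂_1 − rank ∂_2 = (10 − 4) − 5 = 1, and the invariant factors of ∂_2 are all 1, so H_1 = Z.
  H_2: rank ker ∂_2 − rank ∂_3 = (5 − 5) − 0 = 0, and there is no ∂_3, so H_2 = 0.

Hence the Betti numbers are b_0 = 1, b_1 = 1, b_2 = 0.

b_0 = 1, b_1 = 1, b_2 = 0.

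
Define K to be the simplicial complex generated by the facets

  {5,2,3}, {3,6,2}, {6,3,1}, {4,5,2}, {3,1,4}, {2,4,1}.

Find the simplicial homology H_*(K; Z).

K has 6 vertices, 12 edges, 6 triangles.
rank ∂_0 = 0, rank ∂_1 = 5 ⇒ b_0 = 6 − 0 − 5 = 1; all invariant factors of ∂_1 are 1 so no torsion. So H_0 = Z.
rank ∂_1 = 5, rank ∂_2 = 6 ⇒ b_1 = 12 − 5 − 6 = 1; all invariant factors of ∂_2 are 1 so no torsion. So H_1 = Z.
rank ∂_2 = 6, rank ∂_3 = 0 ⇒ b_2 = 6 − 6 − 0 = 0. So H_2 = 0.

H_0 = Z,  H_1 = Z,  H_2 = 0.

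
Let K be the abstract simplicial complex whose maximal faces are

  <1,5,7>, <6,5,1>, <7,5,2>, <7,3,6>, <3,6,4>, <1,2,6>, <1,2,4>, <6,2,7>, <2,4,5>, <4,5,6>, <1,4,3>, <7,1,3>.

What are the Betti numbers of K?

b_0 = 1, b_1 = 0, b_2 = 0.

Fix the vertex order 1 < 2 < 3 < 4 < 5 < 6 < 7 and write every simplex with vertices in increasing order. Then dim K = 2 and the simplices of K are:

  0-simplices (7): [1], [2], [3], [4], [5], [6], [7]
  1-simplices (18): [1,2], [1,3], [1,4], [1,5], [1,6], [1,7], [2,4], [2,5], [2,6], [2,7], [3,4], [3,6], [3,7], [4,5], [4,6], [5,6], [5,7], [6,7]
  2-simplices (12): [1,2,4], [1,2,6], [1,3,4], [1,3,7], [1,5,6], [1,5,7], [2,4,5], [2,5,7], [2,6,7], [3,4,6], [3,6,7], [4,5,6]

Hence C_0 ≅ Z^7, C_1 ≅ Z^18, C_2 ≅ Z^12.

∂_1: C_1 → C_0 maps an edge to its endpoints' difference, ∂[p,q] = q − p.
The resulting 7×18 matrix has rank 6, and its Smith normal form has invariant factors (1,1,1,1,1,1).

The boundary map ∂_2: C_2 → C_1 maps a triangle to the signed sum of its edges. For instance
  ∂[3,4,6] = [4,6] − [3,6] + [3,4],
  ∂[1,5,7] = [5,7] − [1,7] + [1,5].
The 18×12 boundary matrix has rank 12 and Smith normal form diag(1,1,1,1,1,1,1,1,1,1,1,2).

Computing H_k = (kernel of ∂_k) / (image of ∂_{k+1}):

  H_0: rank C_0 − rank ∂_1 = 7 − 6 = 1, and the invariant factors of ∂_1 are all 1, so H_0 ≅ Z.
  H_1: rank ker ∂_1 − rank ∂_2 = (18 − 6) − 12 = 0, and ∂_2 has invariant factor 2 > 1, so H_1 ≅ Z/2Z.
  H_2: rank ker ∂_2 − rank ∂_3 = (12 − 12) − 0 = 0, and there is no ∂_3, so H_2 ≅ 0.

Hence the Betti numbers are b_0 = 1, b_1 = 0, b_2 = 0.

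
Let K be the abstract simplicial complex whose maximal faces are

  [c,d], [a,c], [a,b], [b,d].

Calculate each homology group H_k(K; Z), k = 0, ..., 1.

Take the total order a < b < c < d on the vertex set. Then K (dimension 1) consists of the simplices:

  0-simplices (4): a, b, c, d
  1-simplices (4): ab, ac, bd, cd

Hence C_0 ≅ Z^4, C_1 ≅ Z^4.

Boundary ∂_1: C_1 → C_0 maps an edge to its endpoints' difference, ∂[p,q] = q − p. For instance
  ∂ab = b − a.
This gives a 4×4 integer matrix of rank 3; reducing to Smith normal form yields diagonal entries (1,1,1).

Reading off H_k = ker ∂_k / im ∂_{k+1}:

  H_0: rank C_0 − rank ∂_1 = 4 − 3 = 1, and the invariant factors of ∂_1 are all 1, so H_0 ≅ Z.
  H_1: rank ker ∂_1 − rank ∂_2 = (4 − 3) − 0 = 1, and there is no ∂_2, so H_1 ≅ Z.

As a check, the Euler characteristic is 4 − 4 = 0, which agrees with 1 − 1 = 0.

H_0 = Z,  H_1 = Z.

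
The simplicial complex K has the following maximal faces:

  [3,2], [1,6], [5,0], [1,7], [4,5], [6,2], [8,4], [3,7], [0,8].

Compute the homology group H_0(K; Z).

H_0 ≅ Z^2.

We work with the vertex ordering 0 < 1 < 2 < 3 < 4 < 5 < 6 < 7 < 8. The simplices of K, each written with vertices in increasing order, are:

  0-simplices (9): [0], [1], [2], [3], [4], [5], [6], [7], [8]
  1-simplices (9): [0,5], [0,8], [1,6], [1,7], [2,3], [2,6], [3,7], [4,5], [4,8]

giving chain groups C_0 ≅ Z^9, C_1 ≅ Z^9.

Boundary ∂_1: C_1 → C_0 maps an edge to its endpoints' difference, ∂[p,q] = q − p. For instance
  ∂[0,8] = [8] − [0].
The 9×9 boundary matrix has rank 7 and Smith normal form diag(1,1,1,1,1,1,1).

From H_k ≅ ker(∂_k) / im(∂_{k+1}) we obtain:

  H_0: rank C_0 − rank ∂_1 = 9 − 7 = 2, and the invariant factors of ∂_1 are all 1, so H_0 = Z^2.

(K is a triangulation of the disjoint union of the circle S^1 and the circle S^1.)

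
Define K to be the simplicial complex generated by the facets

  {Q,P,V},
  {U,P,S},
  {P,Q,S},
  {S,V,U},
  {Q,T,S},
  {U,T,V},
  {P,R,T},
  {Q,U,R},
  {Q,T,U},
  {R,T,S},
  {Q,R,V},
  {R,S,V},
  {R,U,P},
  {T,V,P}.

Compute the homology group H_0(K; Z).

Order the vertices as P < Q < R < S < T < U < V. Listing each simplex with vertices in this order, K has dimension 2 with simplices:

  0-simplices (7): P, Q, R, S, T, U, V
  1-simplices (21): PQ, PR, PS, PT, PU, PV, QR, QS, QT, QU, QV, RS, RT, RU, RV, ST, SU, SV, TU, TV, UV
  2-simplices (14): PQS, PQV, PRT, PRU, PSU, PTV, QRU, QRV, QST, QTU, RST, RSV, SUV, TUV

so the chain groups are C_0 ≅ Z^7, C_1 ≅ Z^21, C_2 ≅ Z^14.

Boundary ∂_1: C_1 → C_0 is given by ∂[p,q] = [q] − [p]. For instance
  ∂RT = T − R.
The resulting 7×21 matrix has rank 6, and its Smith normal form has invariant factors (1,1,1,1,1,1).

Boundary ∂_2: C_2 → C_1 sends each 2-simplex [p,q,r] to [q,r] − [p,r] + [p,q]. For instance
  ∂PRU = RU − PU + PR,
  ∂PSU = SU − PU + PS.
As a 21×14 matrix over Z this has rank 13, with invariant factors (1,1,1,1,1,1,1,1,1,1,1,1,1).

From H_k ≅ ker(∂_k) / im(∂_{k+1}) we obtain:

  H_0: rank C_0 − rank ∂_1 = 7 − 6 = 1, and the invariant factors of ∂_1 are all 1, so H_0 ≅ Z.

H_0 = Z.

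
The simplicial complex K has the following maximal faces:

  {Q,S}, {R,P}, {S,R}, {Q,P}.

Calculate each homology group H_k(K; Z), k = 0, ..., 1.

H_0 = Z,  H_1 = Z.

Fix the vertex order P < Q < R < S and write every simplex with vertices in increasing order. Then dim K = 1 and the simplices of K are:

  0-simplices (4): P, Q, R, S
  1-simplices (4): PQ, PR, QS, RS

Hence C_0 ≅ Z^4, C_1 ≅ Z^4.

Boundary ∂_1: C_1 → C_0 maps an edge to its endpoints' difference, ∂[p,q] = q − p. For instance
  ∂PQ = Q − P.
The 4×4 boundary matrix has rank 3 and Smith normal form diag(1,1,1).

Computing H_k = (kernel of ∂_k) / (image of ∂_{k+1}):

  H_0: rank C_0 − rank ∂_1 = 4 − 3 = 1, and the invariant factors of ∂_1 are all 1, so H_0 = Z.
  H_1: rank ker ∂_1 − rank ∂_2 = (4 − 3) − 0 = 1, and there is no ∂_2, so H_1 = Z.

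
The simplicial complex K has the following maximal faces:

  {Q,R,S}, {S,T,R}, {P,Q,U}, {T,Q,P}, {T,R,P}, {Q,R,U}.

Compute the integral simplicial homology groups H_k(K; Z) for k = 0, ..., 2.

Take the total order P < Q < R < S < T < U on the vertex set. Then K (dimension 2) consists of the simplices:

  0-simplices (6): P, Q, R, S, T, U
  1-simplices (12): PQ, PR, PT, PU, QR, QS, QT, QU, RS, RT, RU, ST
  2-simplices (6): PQT, PQU, PRT, QRS, QRU, RST

so the chain groups are C_0 ≅ Z^6, C_1 ≅ Z^12, C_2 ≅ Z^6.

The boundary map ∂_1: C_1 → C_0 maps an edge to its endpoints' difference, ∂[p,q] = q − p. For instance
  ∂RT = T − R.
This gives a 6×12 integer matrix of rank 5; reducing to Smith normal form yields diagonal entries (1,1,1,1,1).

The boundary map ∂_2: C_2 → C_1 sends each 2-simplex [p,q,r] to [q,r] − [p,r] + [p,q]. For instance
  ∂QRS = RS − QS + QR,
  ∂PQT = QT − PT + PQ.
As a 12×6 matrix over Z this has rank 6, with invariant factors (1,1,1,1,1,1).

Computing H_k = (kernel of ∂_k) / (image of ∂_{k+1}):

  H_0: rank C_0 − rank ∂_1 = 6 − 5 = 1, and the invariant factors of ∂_1 are all 1, so H_0 = Z.
  H_1: rank ker ∂_1 − rank ∂_2 = (12 − 5) − 6 = 1, and the invariant factors of ∂_2 are all 1, so H_1 = Z.
  H_2: rank ker ∂_2 − rank ∂_3 = (6 − 6) − 0 = 0, and there is no ∂_3, so H_2 = 0.

As a check, the Euler characteristic is 6 − 12 + 6 = 0, which agrees with 1 − 1 + 0 = 0.
(K is a triangulation of the cylinder S^1 x I.)

H_0 = Z,  H_1 = Z,  H_2 = 0.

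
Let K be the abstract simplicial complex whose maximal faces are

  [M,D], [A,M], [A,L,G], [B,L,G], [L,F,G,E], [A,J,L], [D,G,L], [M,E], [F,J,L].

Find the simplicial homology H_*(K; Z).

Order the vertices as A < B < D < E < F < G < J < L < M. Listing each simplex with vertices in this order, K has dimension 3 with simplices:

  0-simplices (9): A, B, D, E, F, G, J, L, M
  1-simplices (18): AG, AJ, AL, AM, BG, BL, DG, DL, DM, EF, EG, EL, EM, FG, FJ, FL, GL, JL
  2-simplices (9): AGL, AJL, BGL, DGL, EFG, EFL, EGL, FGL, FJL
  3-simplices (1): EFGL

Hence C_0 ≅ Z^9, C_1 ≅ Z^18, C_2 ≅ Z^9, C_3 ≅ Z^1.

The boundary map ∂_1: C_1 → C_0 maps an edge to its endpoints' difference, ∂[p,q] = q − p. For instance
  ∂FJ = J − F.
The 9×18 boundary matrix has rank 8 and Smith normal form diag(1,1,1,1,1,1,1,1).

∂_2: C_2 → C_1 maps a triangle to the signed sum of its edges. For instance
  ∂FGL = GL − FL + FG,
  ∂DGL = GL − DL + DG.
The 18×9 boundary matrix has rank 8 and Smith normal form diag(1,1,1,1,1,1,1,1).

Boundary ∂_3: C_3 → C_2 sends each 3-simplex σ to the alternating sum Σ_i (−1)^i (σ with its i-th vertex removed). For instance
  ∂EFGL = FGL − EGL + EFL − EFG.
The 9×1 boundary matrix has rank 1 and Smith normal form diag(1).

From H_k ≅ ker(∂_k) / im(∂_{k+1}) we obtain:

  H_0: rank C_0 − rank ∂_1 = 9 − 8 = 1, and the invariant factors of ∂_1 are all 1, so H_0 ≅ Z.
  H_1: rank ker ∂_1 − rank ∂_2 = (18 − 8) − 8 = 2, and the invariant factors of ∂_2 are all 1, so H_1 ≅ Z^2.
  H_2: rank ker ∂_2 − rank ∂_3 = (9 − 8) − 1 = 0, and the invariant factors of ∂_3 are all 1, so H_2 ≅ 0.
  H_3: rank ker ∂_3 − rank ∂_4 = (1 − 1) − 0 = 0, and there is no ∂_4, so H_3 ≅ 0.

As a check, the Euler characteristic is 9 − 18 + 9 − 1 = -1, which agrees with 1 − 2 + 0 − 0 = -1.

H_0 = Z,  H_1 = Z^2,  H_2 = 0,  H_3 = 0.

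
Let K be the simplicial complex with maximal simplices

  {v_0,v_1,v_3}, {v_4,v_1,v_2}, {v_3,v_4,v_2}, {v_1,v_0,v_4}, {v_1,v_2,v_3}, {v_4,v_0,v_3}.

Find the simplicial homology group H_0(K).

Order the vertices as v_0 < v_1 < v_2 < v_3 < v_4. Listing each simplex with vertices in this order, K has dimension 2 with simplices:

  0-simplices (5): [v_0], [v_1], [v_2], [v_3], [v_4]
  1-simplices (9): [v_0,v_1], [v_0,v_3], [v_0,v_4], [v_1,v_2], [v_1,v_3], [v_1,v_4], [v_2,v_3], [v_2,v_4], [v_3,v_4]
  2-simplices (6): [v_0,v_1,v_3], [v_0,v_1,v_4], [v_0,v_3,v_4], [v_1,v_2,v_3], [v_1,v_2,v_4], [v_2,v_3,v_4]

so the chain groups are C_0 ≅ Z^5, C_1 ≅ Z^9, C_2 ≅ Z^6.

Boundary ∂_1: C_1 → C_0 sends each edge [p,q] (with p < q) to q − p. For instance
  ∂[v_0,v_4] = [v_4] − [v_0].
This gives a 5×9 integer matrix of rank 4; reducing to Smith normal form yields diagonal entries (1,1,1,1).

The boundary map ∂_2: C_2 → C_1 acts by ∂[p,q,r] = [q,r] − [p,r] + [p,q]. For instance
  ∂[v_0,v_3,v_4] = [v_3,v_4] − [v_0,v_4] + [v_0,v_3],
  ∂[v_1,v_2,v_3] = [v_2,v_3] − [v_1,v_3] + [v_1,v_2].
This gives a 9×6 integer matrix of rank 5; reducing to Smith normal form yields diagonal entries (1,1,1,1,1).

Computing H_k = (kernel of ∂_k) / (image of ∂_{k+1}):

  H_0: rank C_0 − rank ∂_1 = 5 − 4 = 1, and the invariant factors of ∂_1 are all 1, so H_0 ≅ Z.

H_0 ≅ Z.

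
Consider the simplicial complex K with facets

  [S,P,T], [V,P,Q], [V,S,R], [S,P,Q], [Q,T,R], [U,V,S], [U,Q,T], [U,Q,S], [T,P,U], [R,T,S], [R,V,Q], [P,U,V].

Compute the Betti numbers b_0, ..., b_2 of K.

b_0 = 1, b_1 = 0, b_2 = 0.

We work with the vertex ordering P < Q < R < S < T < U < V. The simplices of K, each written with vertices in increasing order, are:

  0-simplices (7): P, Q, R, S, T, U, V
  1-simplices (18): PQ, PS, PT, PU, PV, QR, QS, QT, QU, QV, RS, RT, RV, ST, SU, SV, TU, UV
  2-simplices (12): PQS, PQV, PST, PTU, PUV, QRT, QRV, QSU, QTU, RST, RSV, SUV

giving chain groups C_0 ≅ Z^7, C_1 ≅ Z^18, C_2 ≅ Z^12.

The boundary map ∂_1: C_1 → C_0 is given by ∂[p,q] = [q] − [p]. For instance
  ∂SV = V − S.
This gives a 7×18 integer matrix of rank 6; reducing to Smith normal form yields diagonal entries (1,1,1,1,1,1).

Boundary ∂_2: C_2 → C_1 maps a triangle to the signed sum of its edges. For instance
  ∂QRT = RT − QT + QR,
  ∂RST = ST − RT + RS.
This gives a 18×12 integer matrix of rank 12; reducing to Smith normal form yields diagonal entries (1,1,1,1,1,1,1,1,1,1,1,2).

Computing H_k = (kernel of ∂_k) / (image of ∂_{k+1}):

  H_0: rank C_0 − rank ∂_1 = 7 − 6 = 1, and the invariant factors of ∂_1 are all 1, so H_0 ≅ Z.
  H_1: rank ker ∂_1 − rank ∂_2 = (18 − 6) − 12 = 0, and ∂_2 has invariant factor 2 > 1, so H_1 ≅ Z/2Z.
  H_2: rank ker ∂_2 − rank ∂_3 = (12 − 12) − 0 = 0, and there is no ∂_3, so H_2 ≅ 0.

As a check, the Euler characteristic is 7 − 18 + 12 = 1, which agrees with 1 − 0 + 0 = 1.
(K is a triangulation of the real projective plane RP^2.)

Hence the Betti numbers are b_0 = 1, b_1 = 0, b_2 = 0.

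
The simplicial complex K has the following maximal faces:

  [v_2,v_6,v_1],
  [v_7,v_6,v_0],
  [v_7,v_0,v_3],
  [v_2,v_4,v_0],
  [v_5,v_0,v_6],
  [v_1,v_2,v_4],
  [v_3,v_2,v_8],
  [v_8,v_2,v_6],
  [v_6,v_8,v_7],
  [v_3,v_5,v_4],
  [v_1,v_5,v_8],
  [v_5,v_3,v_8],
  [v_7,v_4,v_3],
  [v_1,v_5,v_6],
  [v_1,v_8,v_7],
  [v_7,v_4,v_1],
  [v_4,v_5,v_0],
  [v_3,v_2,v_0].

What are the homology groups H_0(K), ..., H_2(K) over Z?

Order the vertices as v_0 < v_1 < v_2 < v_3 < v_4 < v_5 < v_6 < v_7 < v_8. Listing each simplex with vertices in this order, K has dimension 2 with simplices:

  0-simplices (9): [v_0], [v_1], [v_2], [v_3], [v_4], [v_5], [v_6], [v_7], [v_8]
  1-simplices (27): (27 of them)
  2-simplices (18): (18 of them)

giving chain groups C_0 ≅ Z^9, C_1 ≅ Z^27, C_2 ≅ Z^18.

∂_1: C_1 → C_0 is given by ∂[p,q] = [q] − [p]. For instance
  ∂[v_3,v_8] = [v_8] − [v_3].
As a 9×27 matrix over Z this has rank 8, with invariant factors (1,1,1,1,1,1,1,1).

The boundary map ∂_2: C_2 → C_1 acts by ∂[p,q,r] = [q,r] − [p,r] + [p,q]. For instance
  ∂[v_0,v_2,v_4] = [v_2,v_4] − [v_0,v_4] + [v_0,v_2],
  ∂[v_2,v_6,v_8] = [v_6,v_8] − [v_2,v_8] + [v_2,v_6].
As a 27×18 matrix over Z this has rank 18, with invariant factors (1,1,1,1,1,1,1,1,1,1,1,1,1,1,1,1,1,2).

Computing H_k = (kernel of ∂_k) / (image of ∂_{k+1}):

  H_0: rank C_0 − rank ∂_1 = 9 − 8 = 1, and the invariant factors of ∂_1 are all 1, so H_0 ≅ Z.
  H_1: rank ker ∂_1 − rank ∂_2 = (27 − 8) − 18 = 1, and ∂_2 has invariant factor 2 > 1, so H_1 ≅ Z ⊕ Z/2Z.
  H_2: rank ker ∂_2 − rank ∂_3 = (18 − 18) − 0 = 0, and there is no ∂_3, so H_2 ≅ 0.

As a check, the Euler characteristic is 9 − 27 + 18 = 0, which agrees with 1 − 1 + 0 = 0.

H_0 = Z,  H_1 = Z ⊕ Z/2Z,  H_2 = 0.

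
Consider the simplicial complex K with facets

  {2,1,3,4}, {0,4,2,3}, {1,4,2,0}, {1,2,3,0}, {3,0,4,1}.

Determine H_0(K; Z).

K has 5 vertices, 10 edges, 10 triangles, 5 3-simplices.
rank ∂_0 = 0, rank ∂_1 = 4 ⇒ b_0 = 5 − 0 − 4 = 1; all invariant factors of ∂_1 are 1 so no torsion. So H_0 ≅ Z.

H_0 ≅ Z.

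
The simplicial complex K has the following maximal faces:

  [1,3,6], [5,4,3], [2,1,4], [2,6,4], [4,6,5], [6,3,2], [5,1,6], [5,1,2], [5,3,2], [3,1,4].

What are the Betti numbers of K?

Take the total order 1 < 2 < 3 < 4 < 5 < 6 on the vertex set. Then K (dimension 2) consists of the simplices:

  0-simplices (6): [1], [2], [3], [4], [5], [6]
  1-simplices (15): [1,2], [1,3], [1,4], [1,5], [1,6], [2,3], [2,4], [2,5], [2,6], [3,4], [3,5], [3,6], [4,5], [4,6], [5,6]
  2-simplices (10): [1,2,4], [1,2,5], [1,3,4], [1,3,6], [1,5,6], [2,3,5], [2,3,6], [2,4,6], [3,4,5], [4,5,6]

Hence C_0 ≅ Z^6, C_1 ≅ Z^15, C_2 ≅ Z^10.

Boundary ∂_1: C_1 → C_0 maps an edge to its endpoints' difference, ∂[p,q] = q − p. For instance
  ∂[1,3] = [3] − [1].
The 6×15 boundary matrix has rank 5 and Smith normal form diag(1,1,1,1,1).

The boundary map ∂_2: C_2 → C_1 sends each 2-simplex [p,q,r] to [q,r] − [p,r] + [p,q]. For instance
  ∂[3,4,5] = [4,5] − [3,5] + [3,4],
  ∂[2,4,6] = [4,6] − [2,6] + [2,4].
The 15×10 boundary matrix has rank 10 and Smith normal form diag(1,1,1,1,1,1,1,1,1,2).

From H_k ≅ ker(∂_k) / im(∂_{k+1}) we obtain:

  H_0: rank C_0 − rank ∂_1 = 6 − 5 = 1, and the invariant factors of ∂_1 are all 1, so H_0 ≅ Z.
  H_1: rank ker ∂_1 − rank ∂_2 = (15 − 5) − 10 = 0, and ∂_2 has invariant factor 2 > 1, so H_1 ≅ Z/2Z.
  H_2: rank ker ∂_2 − rank ∂_3 = (10 − 10) − 0 = 0, and there is no ∂_3, so H_2 ≅ 0.

Hence the Betti numbers are b_0 = 1, b_1 = 0, b_2 = 0.

b_0 = 1, b_1 = 0, b_2 = 0.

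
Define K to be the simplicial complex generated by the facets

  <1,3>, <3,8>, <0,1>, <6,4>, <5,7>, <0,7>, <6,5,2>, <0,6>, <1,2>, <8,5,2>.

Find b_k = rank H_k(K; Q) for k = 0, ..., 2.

b_0 = 1, b_1 = 3, b_2 = 0.

K has 9 vertices, 13 edges, 2 triangles.
rank ∂_0 = 0, rank ∂_1 = 8 ⇒ b_0 = 9 − 0 − 8 = 1; all invariant factors of ∂_1 are 1 so no torsion. So H_0 ≅ Z.
rank ∂_1 = 8, rank ∂_2 = 2 ⇒ b_1 = 13 − 8 − 2 = 3; all invariant factors of ∂_2 are 1 so no torsion. So H_1 ≅ Z^3.
rank ∂_2 = 2, rank ∂_3 = 0 ⇒ b_2 = 2 − 2 − 0 = 0. So H_2 ≅ 0.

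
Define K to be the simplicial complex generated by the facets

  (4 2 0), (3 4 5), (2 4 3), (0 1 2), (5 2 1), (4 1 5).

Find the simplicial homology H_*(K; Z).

H_0 = Z,  H_1 = Z,  H_2 = 0.

Take the total order 0 < 1 < 2 < 3 < 4 < 5 on the vertex set. Then K (dimension 2) consists of the simplices:

  0-simplices (6): [0], [1], [2], [3], [4], [5]
  1-simplices (12): [0,1], [0,2], [0,4], [1,2], [1,4], [1,5], [2,3], [2,4], [2,5], [3,4], [3,5], [4,5]
  2-simplices (6): [0,1,2], [0,2,4], [1,2,5], [1,4,5], [2,3,4], [3,4,5]

so the chain groups are C_0 ≅ Z^6, C_1 ≅ Z^12, C_2 ≅ Z^6.

The boundary map ∂_1: C_1 → C_0 maps an edge to its endpoints' difference, ∂[p,q] = q − p. For instance
  ∂[1,2] = [2] − [1].
The 6×12 boundary matrix has rank 5 and Smith normal form diag(1,1,1,1,1).

Boundary ∂_2: C_2 → C_1 maps a triangle to the signed sum of its edges. For instance
  ∂[0,1,2] = [1,2] − [0,2] + [0,1],
  ∂[1,2,5] = [2,5] − [1,5] + [1,2].
This gives a 12×6 integer matrix of rank 6; reducing to Smith normal form yields diagonal entries (1,1,1,1,1,1).

From H_k ≅ ker(∂_k) / im(∂_{k+1}) we obtain:

  H_0: rank C_0 − rank ∂_1 = 6 − 5 = 1, and the invariant factors of ∂_1 are all 1, so H_0 ≅ Z.
  H_1: rank ker ∂_1 − rank ∂_2 = (12 − 5) − 6 = 1, and the invariant factors of ∂_2 are all 1, so H_1 ≅ Z.
  H_2: rank ker ∂_2 − rank ∂_3 = (6 − 6) − 0 = 0, and there is no ∂_3, so H_2 ≅ 0.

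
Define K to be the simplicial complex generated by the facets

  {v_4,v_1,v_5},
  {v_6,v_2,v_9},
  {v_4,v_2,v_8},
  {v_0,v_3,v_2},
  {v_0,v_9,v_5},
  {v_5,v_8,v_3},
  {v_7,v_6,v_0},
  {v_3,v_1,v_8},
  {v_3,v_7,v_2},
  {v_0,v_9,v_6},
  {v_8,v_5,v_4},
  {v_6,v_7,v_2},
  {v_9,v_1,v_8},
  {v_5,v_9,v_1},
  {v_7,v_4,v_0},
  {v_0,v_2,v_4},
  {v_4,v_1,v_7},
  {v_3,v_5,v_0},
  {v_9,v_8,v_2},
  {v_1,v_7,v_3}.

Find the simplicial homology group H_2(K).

H_2 ≅ 0.

Take the total order v_0 < v_1 < v_2 < v_3 < v_4 < v_5 < v_6 < v_7 < v_8 < v_9 on the vertex set. Then K (dimension 2) consists of the simplices:

  0-simplices (10): [v_0], [v_1], [v_2], [v_3], [v_4], [v_5], [v_6], [v_7], [v_8], [v_9]
  1-simplices (30): (30 of them)
  2-simplices (20): (20 of them)

Hence C_0 ≅ Z^10, C_1 ≅ Z^30, C_2 ≅ Z^20.

Boundary ∂_1: C_1 → C_0 is given by ∂[p,q] = [q] − [p]. For instance
  ∂[v_1,v_4] = [v_4] − [v_1].
The resulting 10×30 matrix has rank 9, and its Smith normal form has invariant factors (1,1,1,1,1,1,1,1,1).

The boundary map ∂_2: C_2 → C_1 acts by ∂[p,q,r] = [q,r] − [p,r] + [p,q]. For instance
  ∂[v_0,v_2,v_3] = [v_2,v_3] − [v_0,v_3] + [v_0,v_2],
  ∂[v_0,v_6,v_7] = [v_6,v_7] − [v_0,v_7] + [v_0,v_6].
The 30×20 boundary matrix has rank 20 and Smith normal form diag(1,1,1,1,1,1,1,1,1,1,1,1,1,1,1,1,1,1,1,2).

Reading off H_k = ker ∂_k / im ∂_{k+1}:

  H_2: rank ker ∂_2 − rank ∂_3 = (20 − 20) − 0 = 0, and there is no ∂_3, so H_2 = 0.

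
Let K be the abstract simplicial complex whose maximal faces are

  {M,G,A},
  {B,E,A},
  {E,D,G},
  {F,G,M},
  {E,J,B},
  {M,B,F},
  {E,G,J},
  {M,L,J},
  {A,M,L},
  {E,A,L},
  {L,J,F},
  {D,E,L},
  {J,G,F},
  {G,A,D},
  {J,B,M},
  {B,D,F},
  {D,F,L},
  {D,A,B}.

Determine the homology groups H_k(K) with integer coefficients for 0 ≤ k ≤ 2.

Fix the vertex order A < B < D < E < F < G < J < L < M and write every simplex with vertices in increasing order. Then dim K = 2 and the simplices of K are:

  0-simplices (9): A, B, D, E, F, G, J, L, M
  1-simplices (27): AB, AD, AE, AG, AL, AM, BD, BE, BF, BJ, BM, DE, DF, DG, DL, EG, EJ, EL, FG, FJ, FL, FM, GJ, GM, JL, JM, LM
  2-simplices (18): ABD, ABE, ADG, AEL, AGM, ALM, BDF, BEJ, BFM, BJM, DEG, DEL, DFL, EGJ, FGJ, FGM, FJL, JLM

so the chain groups are C_0 ≅ Z^9, C_1 ≅ Z^27, C_2 ≅ Z^18.

Boundary ∂_1: C_1 → C_0 maps an edge to its endpoints' difference, ∂[p,q] = q − p. For instance
  ∂AD = D − A.
As a 9×27 matrix over Z this has rank 8, with invariant factors (1,1,1,1,1,1,1,1).

∂_2: C_2 → C_1 acts by ∂[p,q,r] = [q,r] − [p,r] + [p,q]. For instance
  ∂DEL = EL − DL + DE,
  ∂AEL = EL − AL + AE.
The 27×18 boundary matrix has rank 18 and Smith normal form diag(1,1,1,1,1,1,1,1,1,1,1,1,1,1,1,1,1,2).

From H_k ≅ ker(∂_k) / im(∂_{k+1}) we obtain:

  H_0: rank C_0 − rank ∂_1 = 9 − 8 = 1, and the invariant factors of ∂_1 are all 1, so H_0 ≅ Z.
  H_1: rank ker ∂_1 − rank ∂_2 = (27 − 8) − 18 = 1, and ∂_2 has invariant factor 2 > 1, so H_1 ≅ Z ⊕ Z/2.
  H_2: rank ker ∂_2 − rank ∂_3 = (18 − 18) − 0 = 0, and there is no ∂_3, so H_2 ≅ 0.

As a check, the Euler characteristic is 9 − 27 + 18 = 0, which agrees with 1 − 1 + 0 = 0.

H_0 = Z,  H_1 = Z ⊕ Z/2,  H_2 = 0.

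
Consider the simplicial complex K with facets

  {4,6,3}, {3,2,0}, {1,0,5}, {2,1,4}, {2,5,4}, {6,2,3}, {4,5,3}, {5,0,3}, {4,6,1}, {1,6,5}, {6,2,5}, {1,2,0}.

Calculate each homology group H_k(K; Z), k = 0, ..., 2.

Take the total order 0 < 1 < 2 < 3 < 4 < 5 < 6 on the vertex set. Then K (dimension 2) consists of the simplices:

  0-simplices (7): [0], [1], [2], [3], [4], [5], [6]
  1-simplices (18): [0,1], [0,2], [0,3], [0,5], [1,2], [1,4], [1,5], [1,6], [2,3], [2,4], [2,5], [2,6], [3,4], [3,5], [3,6], [4,5], [4,6], [5,6]
  2-simplices (12): [0,1,2], [0,1,5], [0,2,3], [0,3,5], [1,2,4], [1,4,6], [1,5,6], [2,3,6], [2,4,5], [2,5,6], [3,4,5], [3,4,6]

so the chain groups are C_0 ≅ Z^7, C_1 ≅ Z^18, C_2 ≅ Z^12.

The boundary map ∂_1: C_1 → C_0 is given by ∂[p,q] = [q] − [p]. For instance
  ∂[0,1] = [1] − [0].
As a 7×18 matrix over Z this has rank 6, with invariant factors (1,1,1,1,1,1).

Boundary ∂_2: C_2 → C_1 sends each 2-simplex [p,q,r] to [q,r] − [p,r] + [p,q]. For instance
  ∂[0,1,2] = [1,2] − [0,2] + [0,1],
  ∂[0,3,5] = [3,5] − [0,5] + [0,3].
This gives a 18×12 integer matrix of rank 12; reducing to Smith normal form yields diagonal entries (1,1,1,1,1,1,1,1,1,1,1,2).

Reading off H_k = ker ∂_k / im ∂_{k+1}:

  H_0: rank C_0 − rank ∂_1 = 7 − 6 = 1, and the invariant factors of ∂_1 are all 1, so H_0 = Z.
  H_1: rank ker ∂_1 − rank ∂_2 = (18 − 6) − 12 = 0, and ∂_2 has invariant factor 2 > 1, so H_1 = Z/2Z.
  H_2: rank ker ∂_2 − rank ∂_3 = (12 − 12) − 0 = 0, and there is no ∂_3, so H_2 = 0.

H_0 ≅ Z,  H_1 ≅ Z/2Z,  H_2 = 0.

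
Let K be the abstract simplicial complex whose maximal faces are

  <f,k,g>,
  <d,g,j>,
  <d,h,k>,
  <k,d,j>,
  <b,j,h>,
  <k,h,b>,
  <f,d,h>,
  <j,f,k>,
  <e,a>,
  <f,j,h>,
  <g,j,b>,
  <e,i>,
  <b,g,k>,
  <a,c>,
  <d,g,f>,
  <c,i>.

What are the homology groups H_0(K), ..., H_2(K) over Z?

Take the total order a < b < c < d < e < f < g < h < i < j < k on the vertex set. Then K (dimension 2) consists of the simplices:

  0-simplices (11): a, b, c, d, e, f, g, h, i, j, k
  1-simplices (22): ac, ae, bg, bh, bj, bk, ci, df, dg, dh, dj, dk, ei, fg, fh, fj, fk, gj, gk, hj, hk, jk
  2-simplices (12): bgj, bgk, bhj, bhk, dfg, dfh, dgj, dhk, djk, fgk, fhj, fjk

so the chain groups are C_0 ≅ Z^11, C_1 ≅ Z^22, C_2 ≅ Z^12.

The boundary map ∂_1: C_1 → C_0 is given by ∂[p,q] = [q] − [p]. For instance
  ∂bj = j − b.
The resulting 11×22 matrix has rank 9, and its Smith normal form has invariant factors (1,1,1,1,1,1,1,1,1).

Boundary ∂_2: C_2 → C_1 acts by ∂[p,q,r] = [q,r] − [p,r] + [p,q]. For instance
  ∂bhj = hj − bj + bh,
  ∂dgj = gj − dj + dg.
This gives a 22×12 integer matrix of rank 12; reducing to Smith normal form yields diagonal entries (1,1,1,1,1,1,1,1,1,1,1,2).

Reading off H_k = ker ∂_k / im ∂_{k+1}:

  H_0: rank C_0 − rank ∂_1 = 11 − 9 = 2, and the invariant factors of ∂_1 are all 1, so H_0 ≅ Z^2.
  H_1: rank ker ∂_1 − rank ∂_2 = (22 − 9) − 12 = 1, and ∂_2 has invariant factor 2 > 1, so H_1 ≅ Z ⊕ Z_2.
  H_2: rank ker ∂_2 − rank ∂_3 = (12 − 12) − 0 = 0, and there is no ∂_3, so H_2 ≅ 0.

As a check, the Euler characteristic is 11 − 22 + 12 = 1, which agrees with 2 − 1 + 0 = 1.

H_0 ≅ Z^2,  H_1 ≅ Z ⊕ Z_2,  H_2 = 0.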